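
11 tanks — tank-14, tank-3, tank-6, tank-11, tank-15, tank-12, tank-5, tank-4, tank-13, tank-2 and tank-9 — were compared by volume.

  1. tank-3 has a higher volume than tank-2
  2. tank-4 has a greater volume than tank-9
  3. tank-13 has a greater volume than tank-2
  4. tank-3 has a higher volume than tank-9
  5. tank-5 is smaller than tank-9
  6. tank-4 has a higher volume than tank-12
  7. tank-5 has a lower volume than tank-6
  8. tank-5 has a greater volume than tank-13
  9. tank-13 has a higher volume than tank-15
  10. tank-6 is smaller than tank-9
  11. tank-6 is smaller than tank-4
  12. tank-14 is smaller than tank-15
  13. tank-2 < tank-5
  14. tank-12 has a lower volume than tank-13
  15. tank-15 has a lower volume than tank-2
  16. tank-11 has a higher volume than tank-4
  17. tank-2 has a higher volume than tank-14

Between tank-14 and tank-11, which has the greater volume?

tank-14 < tank-15 < tank-2 < tank-5 < tank-6 < tank-9 < tank-4 < tank-11, by transitivity through tank-15, tank-2, tank-5, tank-6, tank-9, tank-4.
So tank-14 < tank-11; tank-11 is the larger of the two.

tank-11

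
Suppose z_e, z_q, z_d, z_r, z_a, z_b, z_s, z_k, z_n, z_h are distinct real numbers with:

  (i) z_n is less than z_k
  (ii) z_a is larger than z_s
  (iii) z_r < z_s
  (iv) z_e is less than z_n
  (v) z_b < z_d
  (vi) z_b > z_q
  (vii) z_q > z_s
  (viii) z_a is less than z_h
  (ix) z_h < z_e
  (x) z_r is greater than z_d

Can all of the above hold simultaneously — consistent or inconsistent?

We have z_s < z_q stated directly, yet also z_q < z_b < z_d < z_r < z_s by chaining the others — so z_q < z_s. Contradiction.

inconsistent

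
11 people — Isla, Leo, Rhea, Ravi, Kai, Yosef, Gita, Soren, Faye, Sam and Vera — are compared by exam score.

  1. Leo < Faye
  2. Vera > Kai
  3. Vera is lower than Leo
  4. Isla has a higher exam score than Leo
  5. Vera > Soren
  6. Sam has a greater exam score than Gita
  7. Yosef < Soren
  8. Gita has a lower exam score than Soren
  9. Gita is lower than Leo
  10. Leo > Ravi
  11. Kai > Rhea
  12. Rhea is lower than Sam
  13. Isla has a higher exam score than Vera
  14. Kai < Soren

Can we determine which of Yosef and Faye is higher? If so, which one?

Link the given pairs in sequence: Yosef < Soren; Soren < Vera; Vera < Leo; Leo < Faye.
Together: Yosef < Soren < Vera < Leo < Faye.
So Faye is higher.

Faye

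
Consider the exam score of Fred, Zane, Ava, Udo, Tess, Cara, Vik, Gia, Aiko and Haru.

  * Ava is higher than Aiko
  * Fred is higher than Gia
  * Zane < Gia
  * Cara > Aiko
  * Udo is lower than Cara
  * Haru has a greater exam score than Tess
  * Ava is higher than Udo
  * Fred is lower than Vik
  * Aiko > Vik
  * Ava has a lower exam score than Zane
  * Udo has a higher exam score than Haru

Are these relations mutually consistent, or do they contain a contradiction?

inconsistent

Chaining the given relations yields Ava < Zane < Gia < Fred < Vik < Aiko, so Ava < Aiko. But one relation states Aiko < Ava. These cannot both hold.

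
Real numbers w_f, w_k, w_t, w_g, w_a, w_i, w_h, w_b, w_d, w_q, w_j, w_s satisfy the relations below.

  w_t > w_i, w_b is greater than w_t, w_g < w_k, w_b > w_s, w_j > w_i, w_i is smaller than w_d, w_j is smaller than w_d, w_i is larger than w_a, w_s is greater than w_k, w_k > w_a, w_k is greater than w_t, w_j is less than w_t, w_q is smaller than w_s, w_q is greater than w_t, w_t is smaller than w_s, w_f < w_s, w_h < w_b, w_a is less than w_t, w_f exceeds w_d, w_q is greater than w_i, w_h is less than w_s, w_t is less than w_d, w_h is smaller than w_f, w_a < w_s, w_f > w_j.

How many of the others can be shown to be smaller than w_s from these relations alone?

10

Directly below w_s: w_a, w_t, w_h, w_k, w_f, w_q.
One step further: w_g, w_i, w_j, w_d (10 so far).
Nothing else is reachable below w_s; 10 in all.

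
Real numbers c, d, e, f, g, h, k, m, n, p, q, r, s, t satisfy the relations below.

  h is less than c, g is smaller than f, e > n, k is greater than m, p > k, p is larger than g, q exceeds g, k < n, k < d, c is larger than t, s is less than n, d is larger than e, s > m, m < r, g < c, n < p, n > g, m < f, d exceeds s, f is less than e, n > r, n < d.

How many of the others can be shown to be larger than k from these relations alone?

From k the given relations immediately reach n, p, d.
From those, e — 4 in total.
Nothing else is reachable above k; 4 in all.

4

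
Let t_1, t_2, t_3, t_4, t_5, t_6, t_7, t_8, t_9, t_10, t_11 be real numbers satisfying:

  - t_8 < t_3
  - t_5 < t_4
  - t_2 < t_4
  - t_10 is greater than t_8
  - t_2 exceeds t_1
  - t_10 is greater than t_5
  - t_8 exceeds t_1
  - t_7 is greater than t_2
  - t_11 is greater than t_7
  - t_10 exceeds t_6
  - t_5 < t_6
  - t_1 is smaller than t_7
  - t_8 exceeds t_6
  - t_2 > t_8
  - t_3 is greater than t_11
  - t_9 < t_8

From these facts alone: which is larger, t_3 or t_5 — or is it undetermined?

Link the given pairs in sequence: t_5 < t_6; t_6 < t_8; t_8 < t_2; t_2 < t_7; t_7 < t_11; t_11 < t_3.
Chaining these gives t_5 < t_6 < t_8 < t_2 < t_7 < t_11 < t_3.
So t_3 is larger.

t_3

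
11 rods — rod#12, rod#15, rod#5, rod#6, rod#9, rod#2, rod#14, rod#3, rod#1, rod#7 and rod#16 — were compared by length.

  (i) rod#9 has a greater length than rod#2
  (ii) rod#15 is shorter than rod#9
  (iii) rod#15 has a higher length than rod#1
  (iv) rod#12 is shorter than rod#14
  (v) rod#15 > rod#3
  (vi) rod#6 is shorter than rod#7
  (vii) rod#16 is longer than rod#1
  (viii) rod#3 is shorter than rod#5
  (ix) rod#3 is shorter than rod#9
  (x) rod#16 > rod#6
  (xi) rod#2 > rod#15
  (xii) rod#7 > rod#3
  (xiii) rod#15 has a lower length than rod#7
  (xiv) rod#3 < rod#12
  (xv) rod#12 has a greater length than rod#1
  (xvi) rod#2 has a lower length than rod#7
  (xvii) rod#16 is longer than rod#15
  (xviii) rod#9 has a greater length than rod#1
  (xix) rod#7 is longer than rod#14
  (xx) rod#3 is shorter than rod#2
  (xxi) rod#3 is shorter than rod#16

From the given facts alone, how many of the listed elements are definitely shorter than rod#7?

7

The elements the relations force below rod#7 are rod#1, rod#3, rod#12, rod#6, rod#15, rod#14, rod#2 — no chain reaches any other.
That is 7.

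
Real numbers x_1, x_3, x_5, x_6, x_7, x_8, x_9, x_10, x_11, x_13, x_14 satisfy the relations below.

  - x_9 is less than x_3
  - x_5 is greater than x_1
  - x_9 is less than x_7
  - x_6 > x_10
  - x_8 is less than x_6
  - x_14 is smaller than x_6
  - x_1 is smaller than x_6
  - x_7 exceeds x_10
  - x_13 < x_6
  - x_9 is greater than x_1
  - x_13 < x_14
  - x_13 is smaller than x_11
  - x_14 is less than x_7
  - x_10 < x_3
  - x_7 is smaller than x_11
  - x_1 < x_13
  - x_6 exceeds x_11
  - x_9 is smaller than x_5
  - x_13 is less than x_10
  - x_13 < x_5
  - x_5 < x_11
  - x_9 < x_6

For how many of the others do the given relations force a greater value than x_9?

5

Directly above x_9: x_5, x_7, x_3, x_6.
One step further: x_11 (5 so far).
Nothing else is reachable above x_9; 5 in all.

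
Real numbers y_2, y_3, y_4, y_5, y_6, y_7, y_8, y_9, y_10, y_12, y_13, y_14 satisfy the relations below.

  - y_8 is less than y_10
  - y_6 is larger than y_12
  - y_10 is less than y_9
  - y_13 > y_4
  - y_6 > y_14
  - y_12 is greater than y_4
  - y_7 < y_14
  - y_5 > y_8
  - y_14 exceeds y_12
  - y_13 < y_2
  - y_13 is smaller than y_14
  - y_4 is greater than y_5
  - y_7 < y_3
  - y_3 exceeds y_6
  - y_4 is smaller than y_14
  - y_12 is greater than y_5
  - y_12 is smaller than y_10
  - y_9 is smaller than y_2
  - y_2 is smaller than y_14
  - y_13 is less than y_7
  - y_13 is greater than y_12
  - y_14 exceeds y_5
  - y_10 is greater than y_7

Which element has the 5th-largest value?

Chaining the given pairs: y_8 < y_5 < y_4 < y_12 < y_13 < y_7 < y_10 < y_9 < y_2 < y_14 < y_6 < y_3.
The 5th largest is y_9.

y_9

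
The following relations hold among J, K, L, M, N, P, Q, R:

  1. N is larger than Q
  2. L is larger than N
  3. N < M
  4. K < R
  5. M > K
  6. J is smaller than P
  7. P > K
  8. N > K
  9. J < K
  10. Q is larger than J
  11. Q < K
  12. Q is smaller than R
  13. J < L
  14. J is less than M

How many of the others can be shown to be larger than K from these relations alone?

Directly above K: R, P, N, M.
One step further: L (5 so far).
Nothing else is reachable above K; 5 in all.

5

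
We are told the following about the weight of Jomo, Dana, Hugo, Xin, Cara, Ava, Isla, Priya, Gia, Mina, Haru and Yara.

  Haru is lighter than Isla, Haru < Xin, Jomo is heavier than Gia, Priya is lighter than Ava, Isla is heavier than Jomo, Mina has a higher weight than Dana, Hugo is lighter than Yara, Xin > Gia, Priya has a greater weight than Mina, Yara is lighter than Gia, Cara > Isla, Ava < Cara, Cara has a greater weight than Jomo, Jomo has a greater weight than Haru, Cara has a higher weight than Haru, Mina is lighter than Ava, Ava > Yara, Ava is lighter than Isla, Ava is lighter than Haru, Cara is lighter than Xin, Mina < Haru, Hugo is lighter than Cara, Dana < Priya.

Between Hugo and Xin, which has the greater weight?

Xin

Hugo < Yara and Yara < Ava give Hugo < Ava.
Then Ava < Haru extends the chain to Haru.
Then Haru < Cara extends the chain to Cara.
Then Cara < Xin extends the chain to Xin.
So Hugo < Xin; Xin is the heavier of the two.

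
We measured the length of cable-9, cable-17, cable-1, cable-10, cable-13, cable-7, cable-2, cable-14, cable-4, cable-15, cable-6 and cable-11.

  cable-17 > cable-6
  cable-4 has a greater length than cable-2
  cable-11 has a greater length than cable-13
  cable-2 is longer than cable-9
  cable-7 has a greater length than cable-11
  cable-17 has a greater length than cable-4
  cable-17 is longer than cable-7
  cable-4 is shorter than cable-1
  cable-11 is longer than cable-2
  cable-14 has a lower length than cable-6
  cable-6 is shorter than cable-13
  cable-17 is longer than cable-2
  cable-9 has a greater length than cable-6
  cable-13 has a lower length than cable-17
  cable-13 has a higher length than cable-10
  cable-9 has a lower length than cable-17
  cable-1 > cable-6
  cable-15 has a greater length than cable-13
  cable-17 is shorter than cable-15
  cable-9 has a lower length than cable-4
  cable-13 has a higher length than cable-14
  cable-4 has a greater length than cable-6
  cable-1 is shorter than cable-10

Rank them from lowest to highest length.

cable-14 < cable-6 < cable-9 < cable-2 < cable-4 < cable-1 < cable-10 < cable-13 < cable-11 < cable-7 < cable-17 < cable-15

The consecutive links are each given: cable-14 < cable-6; cable-6 < cable-9; cable-9 < cable-2; cable-2 < cable-4; cable-4 < cable-1; cable-1 < cable-10; cable-10 < cable-13; cable-13 < cable-11; cable-11 < cable-7; cable-7 < cable-17; cable-17 < cable-15.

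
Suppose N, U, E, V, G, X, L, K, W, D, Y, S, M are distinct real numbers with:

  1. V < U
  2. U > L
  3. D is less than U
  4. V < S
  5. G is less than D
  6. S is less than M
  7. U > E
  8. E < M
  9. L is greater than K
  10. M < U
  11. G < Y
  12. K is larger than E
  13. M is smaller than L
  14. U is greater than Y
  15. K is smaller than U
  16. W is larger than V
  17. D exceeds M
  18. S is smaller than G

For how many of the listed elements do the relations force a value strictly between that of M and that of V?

1

Chaining upward from V reaches: S, G, D, Y, L, U, W.
Chaining downward from M reaches: E, S.
Strictly between V and M are those in both lists: S — 1 element.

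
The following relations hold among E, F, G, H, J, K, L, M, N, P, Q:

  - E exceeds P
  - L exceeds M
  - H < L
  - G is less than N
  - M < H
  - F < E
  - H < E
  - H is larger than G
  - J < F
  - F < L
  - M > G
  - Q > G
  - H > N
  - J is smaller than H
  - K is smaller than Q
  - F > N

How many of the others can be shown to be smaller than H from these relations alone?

4

The elements the relations force below H are G, J, N, M — no chain reaches any other.
That is 4.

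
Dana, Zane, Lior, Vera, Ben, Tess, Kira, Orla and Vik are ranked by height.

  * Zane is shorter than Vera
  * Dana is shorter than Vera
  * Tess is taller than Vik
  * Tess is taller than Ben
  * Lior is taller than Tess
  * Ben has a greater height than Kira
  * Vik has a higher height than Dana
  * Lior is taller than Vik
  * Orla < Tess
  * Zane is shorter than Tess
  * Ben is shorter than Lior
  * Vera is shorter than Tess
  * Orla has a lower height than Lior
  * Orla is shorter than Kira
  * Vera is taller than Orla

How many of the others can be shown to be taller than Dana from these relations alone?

From Dana the given relations immediately reach Vik, Vera.
From those, Tess, Lior — 4 in total.
Nothing else is reachable above Dana; 4 in all.

4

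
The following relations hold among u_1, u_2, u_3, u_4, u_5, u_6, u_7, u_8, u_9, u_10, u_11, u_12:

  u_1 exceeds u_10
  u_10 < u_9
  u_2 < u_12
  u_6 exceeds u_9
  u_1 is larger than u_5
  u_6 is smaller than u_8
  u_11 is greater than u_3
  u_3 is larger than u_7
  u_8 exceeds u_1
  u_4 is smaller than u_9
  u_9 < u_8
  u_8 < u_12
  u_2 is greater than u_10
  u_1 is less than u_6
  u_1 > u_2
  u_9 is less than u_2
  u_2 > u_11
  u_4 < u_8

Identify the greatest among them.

u_12

Chaining downward from u_12: directly below it, u_2, u_8; then u_4, u_10, u_9, u_11, u_1, u_6; then u_3, u_5; then u_7.
That covers every other element, and nothing is given above u_12, so u_12 is the greatest.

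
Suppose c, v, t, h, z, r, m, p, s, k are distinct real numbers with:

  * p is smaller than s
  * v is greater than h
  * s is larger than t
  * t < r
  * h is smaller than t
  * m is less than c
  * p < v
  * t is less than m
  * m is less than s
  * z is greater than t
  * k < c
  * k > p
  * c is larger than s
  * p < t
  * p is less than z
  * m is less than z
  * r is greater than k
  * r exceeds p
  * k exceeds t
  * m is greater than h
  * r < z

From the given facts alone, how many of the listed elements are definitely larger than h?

8

From h the given relations immediately reach t, m, v.
From those, s, k, r, z, c — 8 in total.
Nothing else is reachable above h; 8 in all.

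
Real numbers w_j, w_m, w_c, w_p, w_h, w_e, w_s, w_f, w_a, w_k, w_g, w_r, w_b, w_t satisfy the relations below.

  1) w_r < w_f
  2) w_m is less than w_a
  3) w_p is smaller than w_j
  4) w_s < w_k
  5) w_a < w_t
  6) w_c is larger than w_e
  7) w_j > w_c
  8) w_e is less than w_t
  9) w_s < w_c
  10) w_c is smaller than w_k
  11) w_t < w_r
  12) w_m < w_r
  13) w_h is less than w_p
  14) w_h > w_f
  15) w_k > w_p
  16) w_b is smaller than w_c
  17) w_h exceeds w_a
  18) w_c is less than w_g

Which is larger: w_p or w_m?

w_m < w_a and w_a < w_t give w_m < w_t.
With w_t < w_r: w_m < w_a < w_t < w_r.
With w_r < w_f: w_m < w_a < w_t < w_r < w_f.
Then w_f < w_h extends the chain to w_h.
Then w_h < w_p extends the chain to w_p.
So w_m < w_p; w_p is the larger of the two.

w_p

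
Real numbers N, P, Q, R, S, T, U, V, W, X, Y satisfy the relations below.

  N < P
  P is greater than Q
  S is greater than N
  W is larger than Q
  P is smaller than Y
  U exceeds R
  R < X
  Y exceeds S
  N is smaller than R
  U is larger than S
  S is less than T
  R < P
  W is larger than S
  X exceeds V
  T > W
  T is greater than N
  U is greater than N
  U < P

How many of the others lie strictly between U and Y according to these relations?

The relations place U below Y. An element lies strictly between them when it is forced above U and also forced below Y.
Above U: {P}. Below Y: {N, R, S, Q, P}.
Intersection: {P} — 1.

1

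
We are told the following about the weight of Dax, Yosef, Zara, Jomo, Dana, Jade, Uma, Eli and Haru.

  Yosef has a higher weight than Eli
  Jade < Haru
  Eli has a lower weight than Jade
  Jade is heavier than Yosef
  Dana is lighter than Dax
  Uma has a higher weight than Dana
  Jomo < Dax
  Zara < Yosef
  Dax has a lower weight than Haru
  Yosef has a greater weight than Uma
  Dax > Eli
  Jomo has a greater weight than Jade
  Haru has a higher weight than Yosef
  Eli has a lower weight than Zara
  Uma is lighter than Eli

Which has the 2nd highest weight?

The consecutive relations fix a unique order: Dana < Uma < Eli < Zara < Yosef < Jade < Jomo < Dax < Haru.
Counting 2 from the largest end gives Dax.

Dax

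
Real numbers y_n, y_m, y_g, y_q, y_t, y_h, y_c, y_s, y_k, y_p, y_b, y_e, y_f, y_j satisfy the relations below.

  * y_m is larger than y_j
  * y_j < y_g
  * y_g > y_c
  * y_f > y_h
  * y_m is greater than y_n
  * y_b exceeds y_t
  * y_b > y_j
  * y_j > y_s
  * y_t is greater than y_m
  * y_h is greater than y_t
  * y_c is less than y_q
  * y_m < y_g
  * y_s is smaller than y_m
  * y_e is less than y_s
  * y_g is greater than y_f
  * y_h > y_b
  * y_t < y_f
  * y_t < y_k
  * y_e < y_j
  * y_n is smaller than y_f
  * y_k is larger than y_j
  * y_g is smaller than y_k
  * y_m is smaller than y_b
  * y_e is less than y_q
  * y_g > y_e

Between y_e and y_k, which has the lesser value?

y_e < y_s and y_s < y_j give y_e < y_j.
Then y_j < y_m extends the chain to y_m.
Then y_m < y_t extends the chain to y_t.
With y_t < y_h: y_e < y_s < y_j < y_m < y_t < y_h.
With y_h < y_f: y_e < y_s < y_j < y_m < y_t < y_h < y_f.
Then y_f < y_g extends the chain to y_g.
Then y_g < y_k extends the chain to y_k.
So y_e < y_k; y_e is the smaller of the two.

y_e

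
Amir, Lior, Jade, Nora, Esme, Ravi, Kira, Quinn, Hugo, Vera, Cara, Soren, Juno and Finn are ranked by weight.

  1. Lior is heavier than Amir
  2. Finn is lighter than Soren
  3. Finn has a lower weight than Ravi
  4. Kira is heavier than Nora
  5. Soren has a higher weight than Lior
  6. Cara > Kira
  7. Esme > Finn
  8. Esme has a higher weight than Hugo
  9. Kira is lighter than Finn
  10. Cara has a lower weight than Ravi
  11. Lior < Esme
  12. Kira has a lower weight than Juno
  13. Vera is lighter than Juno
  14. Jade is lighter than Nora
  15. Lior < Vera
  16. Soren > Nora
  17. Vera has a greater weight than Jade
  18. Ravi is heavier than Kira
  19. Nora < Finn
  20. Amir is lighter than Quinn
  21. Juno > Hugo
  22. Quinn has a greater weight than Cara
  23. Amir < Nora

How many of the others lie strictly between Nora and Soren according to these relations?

Chaining upward from Nora reaches: Kira, Finn, Esme, Juno, Cara, Quinn, Ravi.
Chaining downward from Soren reaches: Amir, Jade, Lior, Kira, Finn.
Strictly between Nora and Soren are those in both lists: Kira, Finn — 2 elements.

2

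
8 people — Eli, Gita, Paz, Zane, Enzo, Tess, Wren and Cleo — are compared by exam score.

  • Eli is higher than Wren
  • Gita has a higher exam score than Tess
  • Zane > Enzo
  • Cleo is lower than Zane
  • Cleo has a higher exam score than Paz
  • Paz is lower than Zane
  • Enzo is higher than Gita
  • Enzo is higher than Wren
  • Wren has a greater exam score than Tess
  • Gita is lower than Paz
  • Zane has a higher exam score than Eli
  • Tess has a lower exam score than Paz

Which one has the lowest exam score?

Tess

Wren is not least since Tess < Wren; Gita is not least since Tess < Gita; Enzo is not least since Gita < Enzo; Eli is not least since Wren < Eli; Paz is not least since Tess < Paz; Cleo is not least since Paz < Cleo; Zane is not least since Enzo < Zane.
Only Tess has nothing below it, so Tess is the lowest exam score.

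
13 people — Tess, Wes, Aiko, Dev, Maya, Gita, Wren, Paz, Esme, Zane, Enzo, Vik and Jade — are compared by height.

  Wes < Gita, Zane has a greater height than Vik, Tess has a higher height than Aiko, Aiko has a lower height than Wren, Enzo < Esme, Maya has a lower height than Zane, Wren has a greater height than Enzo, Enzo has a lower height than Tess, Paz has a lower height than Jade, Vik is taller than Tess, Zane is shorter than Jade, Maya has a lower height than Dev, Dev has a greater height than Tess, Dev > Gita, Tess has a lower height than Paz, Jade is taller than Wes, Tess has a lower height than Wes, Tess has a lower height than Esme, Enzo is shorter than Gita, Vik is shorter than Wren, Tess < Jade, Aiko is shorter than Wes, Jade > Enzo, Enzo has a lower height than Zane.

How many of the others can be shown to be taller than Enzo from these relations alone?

10

The elements the relations force above Enzo are Tess, Wes, Vik, Paz, Zane, Gita, Jade, Dev, Wren, Esme — no chain reaches any other.
That is 10.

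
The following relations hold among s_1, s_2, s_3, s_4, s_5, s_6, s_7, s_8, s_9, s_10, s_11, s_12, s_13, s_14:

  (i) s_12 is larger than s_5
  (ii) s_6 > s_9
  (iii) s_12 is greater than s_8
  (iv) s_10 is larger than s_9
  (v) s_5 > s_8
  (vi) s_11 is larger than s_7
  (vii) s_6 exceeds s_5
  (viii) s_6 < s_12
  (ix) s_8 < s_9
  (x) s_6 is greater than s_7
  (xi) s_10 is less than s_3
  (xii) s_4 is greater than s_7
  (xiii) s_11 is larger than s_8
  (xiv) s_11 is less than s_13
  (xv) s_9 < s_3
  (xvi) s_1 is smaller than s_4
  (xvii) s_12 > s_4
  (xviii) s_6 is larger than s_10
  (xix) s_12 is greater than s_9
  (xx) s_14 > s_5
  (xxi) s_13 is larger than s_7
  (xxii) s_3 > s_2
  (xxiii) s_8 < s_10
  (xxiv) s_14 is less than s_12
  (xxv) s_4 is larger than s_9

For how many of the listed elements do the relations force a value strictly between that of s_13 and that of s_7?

Chaining upward from s_7 reaches: s_4, s_6, s_11, s_12.
Chaining downward from s_13 reaches: s_8, s_11.
Strictly between s_7 and s_13 are those in both lists: s_11 — 1 element.

1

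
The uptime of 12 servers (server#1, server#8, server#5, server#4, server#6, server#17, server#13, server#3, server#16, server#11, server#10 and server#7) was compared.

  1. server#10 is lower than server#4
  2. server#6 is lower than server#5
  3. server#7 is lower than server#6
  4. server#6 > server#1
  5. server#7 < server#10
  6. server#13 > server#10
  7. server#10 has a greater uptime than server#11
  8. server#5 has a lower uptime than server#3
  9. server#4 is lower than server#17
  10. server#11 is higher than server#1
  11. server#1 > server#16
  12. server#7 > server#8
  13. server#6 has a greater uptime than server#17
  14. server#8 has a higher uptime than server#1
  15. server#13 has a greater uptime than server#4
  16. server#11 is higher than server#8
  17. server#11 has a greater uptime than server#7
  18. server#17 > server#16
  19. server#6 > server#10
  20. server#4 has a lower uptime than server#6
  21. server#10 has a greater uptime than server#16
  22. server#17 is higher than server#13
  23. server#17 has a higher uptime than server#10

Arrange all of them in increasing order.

server#16 < server#1 < server#8 < server#7 < server#11 < server#10 < server#4 < server#13 < server#17 < server#6 < server#5 < server#3

The consecutive links are each given: server#16 < server#1; server#1 < server#8; server#8 < server#7; server#7 < server#11; server#11 < server#10; server#10 < server#4; server#4 < server#13; server#13 < server#17; server#17 < server#6; server#6 < server#5; server#5 < server#3.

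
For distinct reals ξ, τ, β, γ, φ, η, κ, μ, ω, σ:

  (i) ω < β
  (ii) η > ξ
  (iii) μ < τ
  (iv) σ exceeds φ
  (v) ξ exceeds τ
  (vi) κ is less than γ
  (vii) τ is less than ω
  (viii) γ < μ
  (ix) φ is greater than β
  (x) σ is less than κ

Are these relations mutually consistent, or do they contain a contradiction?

inconsistent

We have τ < ω stated directly, yet also ω < β < φ < σ < κ < γ < μ < τ by chaining the others — so ω < τ. Contradiction.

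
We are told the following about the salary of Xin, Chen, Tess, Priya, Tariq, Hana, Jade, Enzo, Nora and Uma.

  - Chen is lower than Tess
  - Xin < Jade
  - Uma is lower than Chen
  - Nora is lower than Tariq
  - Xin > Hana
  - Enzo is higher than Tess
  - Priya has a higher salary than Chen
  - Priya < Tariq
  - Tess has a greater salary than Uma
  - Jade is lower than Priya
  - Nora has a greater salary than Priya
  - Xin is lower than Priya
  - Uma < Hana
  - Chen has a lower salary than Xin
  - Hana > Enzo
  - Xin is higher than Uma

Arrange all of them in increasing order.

Uma < Chen < Tess < Enzo < Hana < Xin < Jade < Priya < Nora < Tariq

The consecutive links are each given: Uma < Chen; Chen < Tess; Tess < Enzo; Enzo < Hana; Hana < Xin; Xin < Jade; Jade < Priya; Priya < Nora; Nora < Tariq.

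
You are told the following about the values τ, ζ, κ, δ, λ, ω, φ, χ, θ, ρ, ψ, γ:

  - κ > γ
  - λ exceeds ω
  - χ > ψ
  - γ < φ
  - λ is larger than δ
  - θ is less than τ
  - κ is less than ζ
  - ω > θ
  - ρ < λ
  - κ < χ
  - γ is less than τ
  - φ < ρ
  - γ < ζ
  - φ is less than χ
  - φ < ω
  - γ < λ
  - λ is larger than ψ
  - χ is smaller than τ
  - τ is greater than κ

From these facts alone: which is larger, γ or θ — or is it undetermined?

undetermined

Following every chain through γ: above γ we get φ, κ, χ, ρ, ω, τ, λ, ζ.
θ is not reached, and no chain runs the other way from θ to γ.
So the given relations leave the order of γ and θ undetermined.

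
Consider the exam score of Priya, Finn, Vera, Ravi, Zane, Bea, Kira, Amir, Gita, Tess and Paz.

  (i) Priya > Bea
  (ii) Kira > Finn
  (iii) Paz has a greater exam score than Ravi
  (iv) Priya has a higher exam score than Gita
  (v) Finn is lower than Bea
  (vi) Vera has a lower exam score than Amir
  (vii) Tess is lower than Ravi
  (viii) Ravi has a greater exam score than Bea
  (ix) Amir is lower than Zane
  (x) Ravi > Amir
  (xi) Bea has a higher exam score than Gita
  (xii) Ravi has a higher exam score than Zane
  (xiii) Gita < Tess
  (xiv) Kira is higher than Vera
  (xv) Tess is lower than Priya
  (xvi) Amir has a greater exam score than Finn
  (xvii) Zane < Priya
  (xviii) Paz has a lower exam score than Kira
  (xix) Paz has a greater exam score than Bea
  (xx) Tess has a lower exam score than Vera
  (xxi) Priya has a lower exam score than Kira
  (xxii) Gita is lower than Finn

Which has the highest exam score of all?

Chaining downward from Kira: directly below it, Finn, Vera, Priya, Paz; then Gita, Tess, Zane, Bea, Ravi; then Amir.
That covers every other element, and nothing is given above Kira, so Kira is the highest exam score.

Kira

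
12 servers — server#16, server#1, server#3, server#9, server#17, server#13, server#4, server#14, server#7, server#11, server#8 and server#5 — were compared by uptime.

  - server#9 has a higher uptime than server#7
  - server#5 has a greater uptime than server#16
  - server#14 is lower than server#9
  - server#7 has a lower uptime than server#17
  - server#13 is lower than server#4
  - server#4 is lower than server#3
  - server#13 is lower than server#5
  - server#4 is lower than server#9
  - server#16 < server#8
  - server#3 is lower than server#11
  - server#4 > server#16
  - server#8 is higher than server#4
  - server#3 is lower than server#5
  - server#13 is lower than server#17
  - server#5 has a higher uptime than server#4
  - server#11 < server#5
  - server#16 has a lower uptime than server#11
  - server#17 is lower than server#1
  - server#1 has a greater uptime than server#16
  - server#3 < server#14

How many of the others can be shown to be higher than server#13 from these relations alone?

The elements the relations force above server#13 are server#4, server#3, server#11, server#17, server#5, server#8, server#14, server#1, server#9 — no chain reaches any other.
That is 9.

9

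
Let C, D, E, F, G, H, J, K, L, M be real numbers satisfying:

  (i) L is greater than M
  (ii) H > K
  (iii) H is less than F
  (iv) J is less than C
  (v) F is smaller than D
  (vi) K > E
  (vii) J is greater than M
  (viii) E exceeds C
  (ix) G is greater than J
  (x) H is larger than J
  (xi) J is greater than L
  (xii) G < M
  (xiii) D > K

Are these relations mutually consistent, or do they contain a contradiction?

inconsistent

We have J < G stated directly, yet also G < M < L < J by chaining the others — so G < J. Contradiction.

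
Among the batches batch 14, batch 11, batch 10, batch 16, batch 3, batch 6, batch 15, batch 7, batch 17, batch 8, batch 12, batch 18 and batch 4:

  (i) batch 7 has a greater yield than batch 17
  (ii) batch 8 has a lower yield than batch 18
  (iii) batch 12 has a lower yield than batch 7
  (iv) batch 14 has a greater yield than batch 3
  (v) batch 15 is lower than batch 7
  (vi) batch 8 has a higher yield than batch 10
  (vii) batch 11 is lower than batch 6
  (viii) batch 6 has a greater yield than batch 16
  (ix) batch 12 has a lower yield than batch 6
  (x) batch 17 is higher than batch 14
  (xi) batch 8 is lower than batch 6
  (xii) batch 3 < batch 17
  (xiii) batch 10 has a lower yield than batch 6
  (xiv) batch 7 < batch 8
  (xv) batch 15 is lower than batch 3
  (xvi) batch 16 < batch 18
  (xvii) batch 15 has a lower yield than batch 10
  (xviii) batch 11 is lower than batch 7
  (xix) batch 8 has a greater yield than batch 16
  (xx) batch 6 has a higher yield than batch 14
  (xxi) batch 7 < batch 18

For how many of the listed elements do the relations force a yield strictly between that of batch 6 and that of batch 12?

The relations place batch 12 below batch 6. An element lies strictly between them when it is forced above batch 12 and also forced below batch 6.
Above batch 12: {batch 7, batch 8, batch 18}. Below batch 6: {batch 15, batch 3, batch 10, batch 11, batch 14, batch 16, batch 17, batch 7, batch 8}.
Intersection: {batch 7, batch 8} — 2.

2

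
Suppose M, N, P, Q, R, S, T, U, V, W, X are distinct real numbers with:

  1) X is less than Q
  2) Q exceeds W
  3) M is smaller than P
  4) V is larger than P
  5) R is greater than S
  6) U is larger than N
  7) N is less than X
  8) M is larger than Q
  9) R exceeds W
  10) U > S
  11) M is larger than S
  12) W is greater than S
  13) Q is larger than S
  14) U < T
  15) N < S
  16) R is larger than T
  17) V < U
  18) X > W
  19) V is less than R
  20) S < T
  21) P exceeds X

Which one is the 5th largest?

P

Piecing the relations together gives one ordering: N < S < W < X < Q < M < P < V < U < T < R.
The 5th largest is P.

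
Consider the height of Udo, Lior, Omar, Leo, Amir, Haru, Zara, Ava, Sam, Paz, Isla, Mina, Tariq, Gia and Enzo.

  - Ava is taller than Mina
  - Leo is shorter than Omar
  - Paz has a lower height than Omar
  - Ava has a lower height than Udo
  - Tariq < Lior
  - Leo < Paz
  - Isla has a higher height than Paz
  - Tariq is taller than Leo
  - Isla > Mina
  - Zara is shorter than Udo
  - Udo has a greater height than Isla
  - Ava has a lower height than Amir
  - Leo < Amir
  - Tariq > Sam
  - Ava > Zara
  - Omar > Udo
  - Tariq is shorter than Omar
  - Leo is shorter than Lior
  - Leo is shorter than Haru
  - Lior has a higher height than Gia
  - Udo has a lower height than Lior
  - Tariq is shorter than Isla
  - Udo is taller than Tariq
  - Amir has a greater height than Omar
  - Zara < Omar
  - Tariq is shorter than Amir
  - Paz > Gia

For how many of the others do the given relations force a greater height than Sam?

Directly above Sam: Tariq.
One step further: Isla, Udo, Omar, Lior, Amir (6 so far).
No other element is forced above Sam by the given relations, so the count is 6.

6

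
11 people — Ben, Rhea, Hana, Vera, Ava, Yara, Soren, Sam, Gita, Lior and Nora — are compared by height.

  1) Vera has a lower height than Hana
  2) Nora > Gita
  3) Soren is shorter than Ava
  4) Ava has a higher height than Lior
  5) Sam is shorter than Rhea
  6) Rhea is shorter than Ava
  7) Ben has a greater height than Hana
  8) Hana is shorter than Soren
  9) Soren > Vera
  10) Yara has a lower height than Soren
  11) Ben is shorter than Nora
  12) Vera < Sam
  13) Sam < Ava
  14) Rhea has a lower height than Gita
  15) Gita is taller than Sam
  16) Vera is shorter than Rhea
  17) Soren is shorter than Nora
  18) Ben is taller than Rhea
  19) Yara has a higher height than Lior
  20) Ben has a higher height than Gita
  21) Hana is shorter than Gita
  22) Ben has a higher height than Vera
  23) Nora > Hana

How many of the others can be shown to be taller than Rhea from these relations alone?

4

Directly above Rhea: Gita, Ben, Ava.
One step further: Nora (4 so far).
Nothing else is reachable above Rhea; 4 in all.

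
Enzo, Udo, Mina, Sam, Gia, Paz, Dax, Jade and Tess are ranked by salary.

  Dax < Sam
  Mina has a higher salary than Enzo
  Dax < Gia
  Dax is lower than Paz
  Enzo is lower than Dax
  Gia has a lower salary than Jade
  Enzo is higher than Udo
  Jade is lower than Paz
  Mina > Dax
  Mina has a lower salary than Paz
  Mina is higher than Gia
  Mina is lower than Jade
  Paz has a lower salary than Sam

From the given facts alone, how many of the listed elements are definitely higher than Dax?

From Dax the given relations immediately reach Gia, Mina, Paz, Sam.
From those, Jade — 5 in total.
No other element is forced above Dax by the given relations, so the count is 5.

5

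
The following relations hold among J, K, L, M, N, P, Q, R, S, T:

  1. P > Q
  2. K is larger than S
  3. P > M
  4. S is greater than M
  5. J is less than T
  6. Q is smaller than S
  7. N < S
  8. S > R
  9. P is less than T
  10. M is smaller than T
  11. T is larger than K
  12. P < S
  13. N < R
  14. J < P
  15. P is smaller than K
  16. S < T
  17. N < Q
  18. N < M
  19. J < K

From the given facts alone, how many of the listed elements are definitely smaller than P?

From P the given relations immediately reach M, J, Q.
From those, N — 4 in total.
Nothing else is reachable below P; 4 in all.

4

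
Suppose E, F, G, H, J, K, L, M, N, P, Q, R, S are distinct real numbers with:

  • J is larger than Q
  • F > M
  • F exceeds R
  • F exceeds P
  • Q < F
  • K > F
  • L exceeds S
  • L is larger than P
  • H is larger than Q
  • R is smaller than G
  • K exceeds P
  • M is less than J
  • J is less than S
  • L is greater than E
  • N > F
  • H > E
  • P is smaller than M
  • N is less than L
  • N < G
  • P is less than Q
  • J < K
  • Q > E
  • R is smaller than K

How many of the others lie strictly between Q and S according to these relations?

The relations place Q below S. An element lies strictly between them when it is forced above Q and also forced below S.
Above Q: {F, H, N, G, J, K, L}. Below S: {P, E, M, J}.
Intersection: {J} — 1.

1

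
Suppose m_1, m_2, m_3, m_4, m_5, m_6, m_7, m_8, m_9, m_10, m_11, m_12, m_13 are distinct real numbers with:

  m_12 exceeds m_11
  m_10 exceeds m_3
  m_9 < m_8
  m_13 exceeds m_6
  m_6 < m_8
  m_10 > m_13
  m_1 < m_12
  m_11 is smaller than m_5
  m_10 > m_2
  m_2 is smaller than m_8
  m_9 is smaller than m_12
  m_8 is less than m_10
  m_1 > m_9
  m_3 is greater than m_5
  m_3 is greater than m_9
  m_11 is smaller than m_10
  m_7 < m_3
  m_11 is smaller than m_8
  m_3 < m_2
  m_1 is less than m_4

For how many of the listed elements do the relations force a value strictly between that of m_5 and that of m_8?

2

Chaining upward from m_5 reaches: m_3, m_2, m_10.
Chaining downward from m_8 reaches: m_6, m_11, m_9, m_7, m_3, m_2.
Strictly between m_5 and m_8 are those in both lists: m_3, m_2 — 2 elements.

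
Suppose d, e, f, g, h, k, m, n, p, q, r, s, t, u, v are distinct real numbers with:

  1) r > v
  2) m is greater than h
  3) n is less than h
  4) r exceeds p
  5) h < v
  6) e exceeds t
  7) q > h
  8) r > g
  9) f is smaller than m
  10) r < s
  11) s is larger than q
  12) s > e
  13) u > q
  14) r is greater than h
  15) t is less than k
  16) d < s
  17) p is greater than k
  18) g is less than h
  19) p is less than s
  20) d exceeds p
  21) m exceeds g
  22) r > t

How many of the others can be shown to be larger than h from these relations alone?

6

The elements the relations force above h are q, m, v, u, r, s — no chain reaches any other.
That is 6.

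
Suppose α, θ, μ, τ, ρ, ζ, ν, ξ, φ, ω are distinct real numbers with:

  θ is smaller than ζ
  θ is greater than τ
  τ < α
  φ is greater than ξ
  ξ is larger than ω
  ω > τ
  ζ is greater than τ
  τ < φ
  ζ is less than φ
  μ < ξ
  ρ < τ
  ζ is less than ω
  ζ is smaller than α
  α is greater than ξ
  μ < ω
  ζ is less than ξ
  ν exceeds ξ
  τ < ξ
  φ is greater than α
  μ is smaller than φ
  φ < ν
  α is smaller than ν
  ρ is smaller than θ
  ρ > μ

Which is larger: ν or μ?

μ < ρ and ρ < τ give μ < τ.
Then τ < θ extends the chain to θ.
With θ < ζ: μ < ρ < τ < θ < ζ.
With ζ < ω: μ < ρ < τ < θ < ζ < ω.
Then ω < ξ extends the chain to ξ.
Then ξ < α extends the chain to α.
Then α < φ extends the chain to φ.
With φ < ν: μ < ρ < τ < θ < ζ < ω < ξ < α < φ < ν.
So μ < ν; ν is the larger of the two.

ν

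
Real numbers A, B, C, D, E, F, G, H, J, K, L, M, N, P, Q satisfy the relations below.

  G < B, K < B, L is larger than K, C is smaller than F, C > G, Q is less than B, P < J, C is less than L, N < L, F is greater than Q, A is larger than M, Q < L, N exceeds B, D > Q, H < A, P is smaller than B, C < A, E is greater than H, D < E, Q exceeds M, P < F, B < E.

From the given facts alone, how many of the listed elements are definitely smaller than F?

The elements the relations force below F are G, C, M, P, Q — no chain reaches any other.
That is 5.

5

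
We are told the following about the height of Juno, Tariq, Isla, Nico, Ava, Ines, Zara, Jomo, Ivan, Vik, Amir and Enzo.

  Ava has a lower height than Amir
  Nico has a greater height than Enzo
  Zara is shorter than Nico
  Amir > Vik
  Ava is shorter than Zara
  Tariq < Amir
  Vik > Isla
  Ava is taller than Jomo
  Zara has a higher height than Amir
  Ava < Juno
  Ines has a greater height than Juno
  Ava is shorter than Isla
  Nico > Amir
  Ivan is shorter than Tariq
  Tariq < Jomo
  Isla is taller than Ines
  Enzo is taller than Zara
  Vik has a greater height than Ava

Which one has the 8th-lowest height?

Vik

Chaining the given pairs: Ivan < Tariq < Jomo < Ava < Juno < Ines < Isla < Vik < Amir < Zara < Enzo < Nico.
Counting 8 from the smallest end gives Vik.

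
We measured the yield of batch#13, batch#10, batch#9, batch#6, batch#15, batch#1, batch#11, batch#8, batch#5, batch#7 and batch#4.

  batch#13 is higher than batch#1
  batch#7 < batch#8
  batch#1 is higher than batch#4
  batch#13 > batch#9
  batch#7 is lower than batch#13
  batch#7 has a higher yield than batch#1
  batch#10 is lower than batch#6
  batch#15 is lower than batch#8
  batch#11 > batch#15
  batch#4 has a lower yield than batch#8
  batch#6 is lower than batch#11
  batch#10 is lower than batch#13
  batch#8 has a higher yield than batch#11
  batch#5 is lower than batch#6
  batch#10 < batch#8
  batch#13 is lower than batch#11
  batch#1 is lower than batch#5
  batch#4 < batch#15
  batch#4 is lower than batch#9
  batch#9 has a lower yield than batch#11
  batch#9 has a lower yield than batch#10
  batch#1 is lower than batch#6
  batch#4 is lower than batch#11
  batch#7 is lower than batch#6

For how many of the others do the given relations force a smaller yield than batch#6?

6

From batch#6 the given relations immediately reach batch#1, batch#7, batch#10, batch#5.
From those, batch#4, batch#9 — 6 in total.
No other element is forced below batch#6 by the given relations, so the count is 6.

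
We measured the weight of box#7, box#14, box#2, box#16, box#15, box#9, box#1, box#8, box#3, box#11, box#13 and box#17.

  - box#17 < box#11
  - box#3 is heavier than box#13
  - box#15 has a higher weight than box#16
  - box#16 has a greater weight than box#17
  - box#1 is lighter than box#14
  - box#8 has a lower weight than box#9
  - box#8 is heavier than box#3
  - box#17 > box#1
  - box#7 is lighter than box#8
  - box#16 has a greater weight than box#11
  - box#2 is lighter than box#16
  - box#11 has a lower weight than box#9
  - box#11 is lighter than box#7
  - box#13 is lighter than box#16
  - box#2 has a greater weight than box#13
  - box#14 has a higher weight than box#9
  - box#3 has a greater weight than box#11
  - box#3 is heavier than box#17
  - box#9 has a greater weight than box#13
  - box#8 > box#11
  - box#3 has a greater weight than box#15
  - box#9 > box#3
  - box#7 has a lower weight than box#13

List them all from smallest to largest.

box#1 < box#17 < box#11 < box#7 < box#13 < box#2 < box#16 < box#15 < box#3 < box#8 < box#9 < box#14

Nothing is placed below box#1, so it is least; from there box#1 < box#17; box#17 < box#11; box#11 < box#7; box#7 < box#13; box#13 < box#2; box#2 < box#16; box#16 < box#15; box#15 < box#3; box#3 < box#8; box#8 < box#9; box#9 < box#14, each given directly.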